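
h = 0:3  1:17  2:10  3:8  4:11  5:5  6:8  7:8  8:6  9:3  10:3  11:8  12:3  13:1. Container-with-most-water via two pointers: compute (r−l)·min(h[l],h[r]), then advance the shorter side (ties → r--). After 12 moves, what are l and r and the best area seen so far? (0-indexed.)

l=0 r=13: min(3,1)*13=13 best=13 *, r--
l=0 r=12: min(3,3)*12=36 best=36 *, r--
l=0 r=11: min(3,8)*11=33 best=36, l++
l=1 r=11: min(17,8)*10=80 best=80 *, r--
l=1 r=10: min(17,3)*9=27 best=80, r--
l=1 r=9: min(17,3)*8=24 best=80, r--
l=1 r=8: min(17,6)*7=42 best=80, r--
l=1 r=7: min(17,8)*6=48 best=80, r--
l=1 r=6: min(17,8)*5=40 best=80, r--
l=1 r=5: min(17,5)*4=20 best=80, r--
l=1 r=4: min(17,11)*3=33 best=80, r--
l=1 r=3: min(17,8)*2=16 best=80, r--

l=1, r=2, best area=80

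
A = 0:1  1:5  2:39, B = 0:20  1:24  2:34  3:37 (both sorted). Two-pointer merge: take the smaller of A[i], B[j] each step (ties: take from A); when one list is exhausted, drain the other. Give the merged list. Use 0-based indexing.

[i=0,j=0] A[i]=1<=B[j]=20 take 1 → i++
[i=1,j=0] A[i]=5<=B[j]=20 take 5 → i++
[i=2,j=0] A[i]=39>B[j]=20 take 20 → j++
[i=2,j=1] A[i]=39>B[j]=24 take 24 → j++
[i=2,j=2] A[i]=39>B[j]=34 take 34 → j++
[i=2,j=3] A[i]=39>B[j]=37 take 37 → j++
[i=2,j=4] B done, take A[i]=39 → i++

[1, 5, 20, 24, 34, 37, 39]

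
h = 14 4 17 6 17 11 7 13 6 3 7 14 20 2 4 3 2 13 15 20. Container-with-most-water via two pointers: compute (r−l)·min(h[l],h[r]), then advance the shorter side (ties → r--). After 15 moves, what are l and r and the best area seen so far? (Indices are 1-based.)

l=13, r=17, best area=289

l=1 r=20: min(14,20)*19=266 best=266 *, l++
l=2 r=20: min(4,20)*18=72 best=266, l++
l=3 r=20: min(17,20)*17=289 best=289 *, l++
l=4 r=20: min(6,20)*16=96 best=289, l++
l=5 r=20: min(17,20)*15=255 best=289, l++
l=6 r=20: min(11,20)*14=154 best=289, l++
l=7 r=20: min(7,20)*13=91 best=289, l++
l=8 r=20: min(13,20)*12=156 best=289, l++
l=9 r=20: min(6,20)*11=66 best=289, l++
l=10 r=20: min(3,20)*10=30 best=289, l++
l=11 r=20: min(7,20)*9=63 best=289, l++
l=12 r=20: min(14,20)*8=112 best=289, l++
l=13 r=20: min(20,20)*7=140 best=289, r--
l=13 r=19: min(20,15)*6=90 best=289, r--
l=13 r=18: min(20,13)*5=65 best=289, r--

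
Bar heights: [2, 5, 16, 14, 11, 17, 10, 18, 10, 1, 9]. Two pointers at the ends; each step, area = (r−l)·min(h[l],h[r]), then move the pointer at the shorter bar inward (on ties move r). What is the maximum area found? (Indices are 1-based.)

l=1 r=11: min(2,9)*10=20 best=20 *, l++
l=2 r=11: min(5,9)*9=45 best=45 *, l++
l=3 r=11: min(16,9)*8=72 best=72 *, r--
l=3 r=10: min(16,1)*7=7 best=72, r--
l=3 r=9: min(16,10)*6=60 best=72, r--
l=3 r=8: min(16,18)*5=80 best=80 *, l++
l=4 r=8: min(14,18)*4=56 best=80, l++
l=5 r=8: min(11,18)*3=33 best=80, l++
l=6 r=8: min(17,18)*2=34 best=80, l++
l=7 r=8: min(10,18)*1=10 best=80, l++

max area = 80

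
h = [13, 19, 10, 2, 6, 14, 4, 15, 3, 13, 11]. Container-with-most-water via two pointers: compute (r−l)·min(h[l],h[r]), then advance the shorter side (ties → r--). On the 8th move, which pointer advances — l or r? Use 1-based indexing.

r

[1,11] min(13,11)*10=110 best=110 * → r--
[1,10] min(13,13)*9=117 best=117 * → r--
[1,9] min(13,3)*8=24 best=117 → r--
[1,8] min(13,15)*7=91 best=117 → l++
[2,8] min(19,15)*6=90 best=117 → r--
[2,7] min(19,4)*5=20 best=117 → r--
[2,6] min(19,14)*4=56 best=117 → r--
[2,5] min(19,6)*3=18 best=117 → r--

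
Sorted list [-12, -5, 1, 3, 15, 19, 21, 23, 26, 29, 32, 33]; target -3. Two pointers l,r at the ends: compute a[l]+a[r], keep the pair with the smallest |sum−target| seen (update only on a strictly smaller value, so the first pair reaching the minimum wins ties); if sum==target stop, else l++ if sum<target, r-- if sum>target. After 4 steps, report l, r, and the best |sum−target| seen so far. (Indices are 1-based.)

[1,12] -12+33=21 d=24 * → r--
[1,11] -12+32=20 d=23 * → r--
[1,10] -12+29=17 d=20 * → r--
[1,9] -12+26=14 d=17 * → r--

l=1, r=8, best |Δ|=17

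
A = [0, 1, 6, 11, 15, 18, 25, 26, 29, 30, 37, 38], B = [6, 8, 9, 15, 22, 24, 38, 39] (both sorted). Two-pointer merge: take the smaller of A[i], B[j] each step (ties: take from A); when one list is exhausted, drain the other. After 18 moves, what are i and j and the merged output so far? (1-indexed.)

i=1 j=1: A[i]=0<=B[j]=6 take 0, i++
i=2 j=1: A[i]=1<=B[j]=6 take 1, i++
i=3 j=1: A[i]=6<=B[j]=6 take 6, i++
i=4 j=1: A[i]=11>B[j]=6 take 6, j++
i=4 j=2: A[i]=11>B[j]=8 take 8, j++
i=4 j=3: A[i]=11>B[j]=9 take 9, j++
i=4 j=4: A[i]=11<=B[j]=15 take 11, i++
i=5 j=4: A[i]=15<=B[j]=15 take 15, i++
i=6 j=4: A[i]=18>B[j]=15 take 15, j++
i=6 j=5: A[i]=18<=B[j]=22 take 18, i++
i=7 j=5: A[i]=25>B[j]=22 take 22, j++
i=7 j=6: A[i]=25>B[j]=24 take 24, j++
i=7 j=7: A[i]=25<=B[j]=38 take 25, i++
i=8 j=7: A[i]=26<=B[j]=38 take 26, i++
i=9 j=7: A[i]=29<=B[j]=38 take 29, i++
i=10 j=7: A[i]=30<=B[j]=38 take 30, i++
i=11 j=7: A[i]=37<=B[j]=38 take 37, i++
i=12 j=7: A[i]=38<=B[j]=38 take 38, i++

i=13, j=7, merged so far=[0, 1, 6, 6, 8, 9, 11, 15, 15, 18, 22, 24, 25, 26, 29, 30, 37, 38]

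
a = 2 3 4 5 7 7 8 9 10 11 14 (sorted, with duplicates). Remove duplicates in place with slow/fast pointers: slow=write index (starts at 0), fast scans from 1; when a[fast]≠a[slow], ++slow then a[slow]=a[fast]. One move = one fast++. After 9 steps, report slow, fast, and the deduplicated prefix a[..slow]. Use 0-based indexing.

(s=0,f=1) a[fast]=3≠a[slow]=2 write a[1]=3 → slow++,fast++
(s=1,f=2) a[fast]=4≠a[slow]=3 write a[2]=4 → slow++,fast++
(s=2,f=3) a[fast]=5≠a[slow]=4 write a[3]=5 → slow++,fast++
(s=3,f=4) a[fast]=7≠a[slow]=5 write a[4]=7 → slow++,fast++
(s=4,f=5) a[fast]=7=a[slow] dup → fast++
(s=4,f=6) a[fast]=8≠a[slow]=7 write a[5]=8 → slow++,fast++
(s=5,f=7) a[fast]=9≠a[slow]=8 write a[6]=9 → slow++,fast++
(s=6,f=8) a[fast]=10≠a[slow]=9 write a[7]=10 → slow++,fast++
(s=7,f=9) a[fast]=11≠a[slow]=10 write a[8]=11 → slow++,fast++

slow=8, fast=10, prefix=[2, 3, 4, 5, 7, 8, 9, 10, 11]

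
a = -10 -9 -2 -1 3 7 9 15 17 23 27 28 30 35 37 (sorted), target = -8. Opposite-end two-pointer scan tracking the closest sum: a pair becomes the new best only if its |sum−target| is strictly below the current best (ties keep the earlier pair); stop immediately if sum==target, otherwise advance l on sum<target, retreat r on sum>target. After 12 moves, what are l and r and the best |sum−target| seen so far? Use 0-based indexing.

l=0 r=14: -10+37=27 d=35 *, r--
l=0 r=13: -10+35=25 d=33 *, r--
l=0 r=12: -10+30=20 d=28 *, r--
l=0 r=11: -10+28=18 d=26 *, r--
l=0 r=10: -10+27=17 d=25 *, r--
l=0 r=9: -10+23=13 d=21 *, r--
l=0 r=8: -10+17=7 d=15 *, r--
l=0 r=7: -10+15=5 d=13 *, r--
l=0 r=6: -10+9=-1 d=7 *, r--
l=0 r=5: -10+7=-3 d=5 *, r--
l=0 r=4: -10+3=-7 d=1 *, r--
l=0 r=3: -10+-1=-11 d=3, l++

l=1, r=3, best |Δ|=1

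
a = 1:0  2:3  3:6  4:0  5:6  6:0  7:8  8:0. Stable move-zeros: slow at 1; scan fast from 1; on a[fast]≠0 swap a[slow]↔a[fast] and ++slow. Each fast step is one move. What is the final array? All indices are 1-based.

[3, 6, 6, 8, 0, 0, 0, 0]

slow=1 fast=1: a[fast]=0, fast++
slow=1 fast=2: a[fast]=3≠0 swap→a[1]=3, slow++,fast++
slow=2 fast=3: a[fast]=6≠0 swap→a[2]=6, slow++,fast++
slow=3 fast=4: a[fast]=0, fast++
slow=3 fast=5: a[fast]=6≠0 swap→a[3]=6, slow++,fast++
slow=4 fast=6: a[fast]=0, fast++
slow=4 fast=7: a[fast]=8≠0 swap→a[4]=8, slow++,fast++
slow=5 fast=8: a[fast]=0, fast++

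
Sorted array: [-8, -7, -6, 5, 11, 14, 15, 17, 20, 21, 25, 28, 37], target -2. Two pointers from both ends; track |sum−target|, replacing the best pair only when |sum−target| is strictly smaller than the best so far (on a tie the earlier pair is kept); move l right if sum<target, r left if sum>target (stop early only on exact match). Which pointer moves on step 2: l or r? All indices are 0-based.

[0,12] -8+37=29 d=31 * → r--
[0,11] -8+28=20 d=22 * → r--

r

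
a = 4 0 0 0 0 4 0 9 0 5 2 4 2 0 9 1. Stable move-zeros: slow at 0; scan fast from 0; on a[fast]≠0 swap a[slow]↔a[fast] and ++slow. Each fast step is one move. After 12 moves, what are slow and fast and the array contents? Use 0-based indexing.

slow=0 fast=0: a[fast]=4≠0 swap→a[0]=4, slow++,fast++
slow=1 fast=1: a[fast]=0, fast++
slow=1 fast=2: a[fast]=0, fast++
slow=1 fast=3: a[fast]=0, fast++
slow=1 fast=4: a[fast]=0, fast++
slow=1 fast=5: a[fast]=4≠0 swap→a[1]=4, slow++,fast++
slow=2 fast=6: a[fast]=0, fast++
slow=2 fast=7: a[fast]=9≠0 swap→a[2]=9, slow++,fast++
slow=3 fast=8: a[fast]=0, fast++
slow=3 fast=9: a[fast]=5≠0 swap→a[3]=5, slow++,fast++
slow=4 fast=10: a[fast]=2≠0 swap→a[4]=2, slow++,fast++
slow=5 fast=11: a[fast]=4≠0 swap→a[5]=4, slow++,fast++

slow=6, fast=12, a=[4, 4, 9, 5, 2, 4, 0, 0, 0, 0, 0, 0, 2, 0, 9, 1]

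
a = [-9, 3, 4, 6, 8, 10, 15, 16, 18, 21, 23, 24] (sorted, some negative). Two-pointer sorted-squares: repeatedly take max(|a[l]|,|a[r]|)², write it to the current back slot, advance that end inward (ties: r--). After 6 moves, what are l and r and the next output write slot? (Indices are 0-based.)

l=0, r=5, next write slot=5

[0,11] |-9|<=|24| out[11]=576 → r--
[0,10] |-9|<=|23| out[10]=529 → r--
[0,9] |-9|<=|21| out[9]=441 → r--
[0,8] |-9|<=|18| out[8]=324 → r--
[0,7] |-9|<=|16| out[7]=256 → r--
[0,6] |-9|<=|15| out[6]=225 → r--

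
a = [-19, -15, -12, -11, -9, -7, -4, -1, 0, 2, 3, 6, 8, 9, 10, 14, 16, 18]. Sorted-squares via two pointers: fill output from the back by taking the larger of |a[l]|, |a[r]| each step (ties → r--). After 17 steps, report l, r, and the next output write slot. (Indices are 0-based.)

l=8, r=8, next write slot=0

[0,17] |-19|>|18| out[17]=361 → l++
[1,17] |-15|<=|18| out[16]=324 → r--
[1,16] |-15|<=|16| out[15]=256 → r--
[1,15] |-15|>|14| out[14]=225 → l++
[2,15] |-12|<=|14| out[13]=196 → r--
[2,14] |-12|>|10| out[12]=144 → l++
[3,14] |-11|>|10| out[11]=121 → l++
[4,14] |-9|<=|10| out[10]=100 → r--
[4,13] |-9|<=|9| out[9]=81 → r--
[4,12] |-9|>|8| out[8]=81 → l++
[5,12] |-7|<=|8| out[7]=64 → r--
[5,11] |-7|>|6| out[6]=49 → l++
[6,11] |-4|<=|6| out[5]=36 → r--
[6,10] |-4|>|3| out[4]=16 → l++
[7,10] |-1|<=|3| out[3]=9 → r--
[7,9] |-1|<=|2| out[2]=4 → r--
[7,8] |-1|>|0| out[1]=1 → l++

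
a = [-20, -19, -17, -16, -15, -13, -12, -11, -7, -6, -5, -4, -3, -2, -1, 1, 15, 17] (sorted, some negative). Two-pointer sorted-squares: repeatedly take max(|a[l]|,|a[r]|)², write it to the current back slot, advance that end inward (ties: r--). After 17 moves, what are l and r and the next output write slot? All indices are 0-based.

l=14, r=14, next write slot=0

l=0 r=17: |-20|>|17| out[17]=400, l++
l=1 r=17: |-19|>|17| out[16]=361, l++
l=2 r=17: |-17|<=|17| out[15]=289, r--
l=2 r=16: |-17|>|15| out[14]=289, l++
l=3 r=16: |-16|>|15| out[13]=256, l++
l=4 r=16: |-15|<=|15| out[12]=225, r--
l=4 r=15: |-15|>|1| out[11]=225, l++
l=5 r=15: |-13|>|1| out[10]=169, l++
l=6 r=15: |-12|>|1| out[9]=144, l++
l=7 r=15: |-11|>|1| out[8]=121, l++
l=8 r=15: |-7|>|1| out[7]=49, l++
l=9 r=15: |-6|>|1| out[6]=36, l++
l=10 r=15: |-5|>|1| out[5]=25, l++
l=11 r=15: |-4|>|1| out[4]=16, l++
l=12 r=15: |-3|>|1| out[3]=9, l++
l=13 r=15: |-2|>|1| out[2]=4, l++
l=14 r=15: |-1|<=|1| out[1]=1, r--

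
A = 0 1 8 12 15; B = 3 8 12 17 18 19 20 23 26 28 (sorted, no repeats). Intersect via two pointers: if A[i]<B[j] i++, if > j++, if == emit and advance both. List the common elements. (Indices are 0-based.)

intersection = [8, 12]

i=0 j=0: 0<3, i++
i=1 j=0: 1<3, i++
i=2 j=0: 8>3, j++
i=2 j=1: 8==8 emit, i++,j++
i=3 j=2: 12==12 emit, i++,j++
i=4 j=3: 15<17, i++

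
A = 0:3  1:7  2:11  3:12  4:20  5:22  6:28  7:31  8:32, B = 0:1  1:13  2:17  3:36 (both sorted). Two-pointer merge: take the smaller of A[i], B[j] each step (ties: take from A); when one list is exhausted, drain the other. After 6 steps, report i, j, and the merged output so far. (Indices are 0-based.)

i=4, j=2, merged so far=[1, 3, 7, 11, 12, 13]

[i=0,j=0] A[i]=3>B[j]=1 take 1 → j++
[i=0,j=1] A[i]=3<=B[j]=13 take 3 → i++
[i=1,j=1] A[i]=7<=B[j]=13 take 7 → i++
[i=2,j=1] A[i]=11<=B[j]=13 take 11 → i++
[i=3,j=1] A[i]=12<=B[j]=13 take 12 → i++
[i=4,j=1] A[i]=20>B[j]=13 take 13 → j++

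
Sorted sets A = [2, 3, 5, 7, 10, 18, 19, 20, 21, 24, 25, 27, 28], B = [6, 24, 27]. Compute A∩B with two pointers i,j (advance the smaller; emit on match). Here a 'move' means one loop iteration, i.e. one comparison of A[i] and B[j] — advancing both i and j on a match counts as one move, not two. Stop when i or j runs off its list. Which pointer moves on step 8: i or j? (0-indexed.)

i

[i=0,j=0] 2<6 → i++
[i=1,j=0] 3<6 → i++
[i=2,j=0] 5<6 → i++
[i=3,j=0] 7>6 → j++
[i=3,j=1] 7<24 → i++
[i=4,j=1] 10<24 → i++
[i=5,j=1] 18<24 → i++
[i=6,j=1] 19<24 → i++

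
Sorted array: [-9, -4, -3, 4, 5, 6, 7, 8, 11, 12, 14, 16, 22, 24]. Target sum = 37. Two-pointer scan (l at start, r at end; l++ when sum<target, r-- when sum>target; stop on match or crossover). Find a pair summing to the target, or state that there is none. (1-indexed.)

[1,14] -9+24=15 <37 → l++
[2,14] -4+24=20 <37 → l++
[3,14] -3+24=21 <37 → l++
[4,14] 4+24=28 <37 → l++
[5,14] 5+24=29 <37 → l++
[6,14] 6+24=30 <37 → l++
[7,14] 7+24=31 <37 → l++
[8,14] 8+24=32 <37 → l++
[9,14] 11+24=35 <37 → l++
[10,14] 12+24=36 <37 → l++
[11,14] 14+24=38 >37 → r--
[11,13] 14+22=36 <37 → l++
[12,13] 16+22=38 >37 → r--

no pair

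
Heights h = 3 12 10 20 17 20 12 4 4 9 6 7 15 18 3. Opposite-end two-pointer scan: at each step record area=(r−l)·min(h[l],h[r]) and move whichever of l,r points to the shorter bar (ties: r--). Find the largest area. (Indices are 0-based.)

[0,14] min(3,3)*14=42 best=42 * → r--
[0,13] min(3,18)*13=39 best=42 → l++
[1,13] min(12,18)*12=144 best=144 * → l++
[2,13] min(10,18)*11=110 best=144 → l++
[3,13] min(20,18)*10=180 best=180 * → r--
[3,12] min(20,15)*9=135 best=180 → r--
[3,11] min(20,7)*8=56 best=180 → r--
[3,10] min(20,6)*7=42 best=180 → r--
[3,9] min(20,9)*6=54 best=180 → r--
[3,8] min(20,4)*5=20 best=180 → r--
[3,7] min(20,4)*4=16 best=180 → r--
[3,6] min(20,12)*3=36 best=180 → r--
[3,5] min(20,20)*2=40 best=180 → r--
[3,4] min(20,17)*1=17 best=180 → r--

max area = 180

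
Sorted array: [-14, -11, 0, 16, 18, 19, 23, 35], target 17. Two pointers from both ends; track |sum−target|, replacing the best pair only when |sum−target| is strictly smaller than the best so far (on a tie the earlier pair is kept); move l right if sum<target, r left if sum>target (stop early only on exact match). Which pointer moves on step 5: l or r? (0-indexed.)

[0,7] -14+35=21 d=4 * → r--
[0,6] -14+23=9 d=8 → l++
[1,6] -11+23=12 d=5 → l++
[2,6] 0+23=23 d=6 → r--
[2,5] 0+19=19 d=2 * → r--

r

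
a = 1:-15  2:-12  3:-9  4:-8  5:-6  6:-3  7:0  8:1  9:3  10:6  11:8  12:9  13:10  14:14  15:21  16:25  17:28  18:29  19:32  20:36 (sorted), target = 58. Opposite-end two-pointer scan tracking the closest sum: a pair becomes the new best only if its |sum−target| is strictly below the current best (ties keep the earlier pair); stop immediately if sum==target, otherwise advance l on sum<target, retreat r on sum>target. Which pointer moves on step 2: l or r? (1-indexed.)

l=1 r=20: -15+36=21 d=37 *, l++
l=2 r=20: -12+36=24 d=34 *, l++

l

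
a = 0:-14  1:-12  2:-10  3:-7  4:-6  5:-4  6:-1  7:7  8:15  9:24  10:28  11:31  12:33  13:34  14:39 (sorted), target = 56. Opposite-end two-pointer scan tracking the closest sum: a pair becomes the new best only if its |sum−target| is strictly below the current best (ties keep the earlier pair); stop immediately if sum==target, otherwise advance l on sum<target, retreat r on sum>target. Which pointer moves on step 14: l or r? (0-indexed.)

[0,14] -14+39=25 d=31 * → l++
[1,14] -12+39=27 d=29 * → l++
[2,14] -10+39=29 d=27 * → l++
[3,14] -7+39=32 d=24 * → l++
[4,14] -6+39=33 d=23 * → l++
[5,14] -4+39=35 d=21 * → l++
[6,14] -1+39=38 d=18 * → l++
[7,14] 7+39=46 d=10 * → l++
[8,14] 15+39=54 d=2 * → l++
[9,14] 24+39=63 d=7 → r--
[9,13] 24+34=58 d=2 → r--
[9,12] 24+33=57 d=1 * → r--
[9,11] 24+31=55 d=1 → l++
[10,11] 28+31=59 d=3 → r--

r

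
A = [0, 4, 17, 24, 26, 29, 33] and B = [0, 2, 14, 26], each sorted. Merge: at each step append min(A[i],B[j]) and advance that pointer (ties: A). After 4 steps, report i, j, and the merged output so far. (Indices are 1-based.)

[i=1,j=1] A[i]=0<=B[j]=0 take 0 → i++
[i=2,j=1] A[i]=4>B[j]=0 take 0 → j++
[i=2,j=2] A[i]=4>B[j]=2 take 2 → j++
[i=2,j=3] A[i]=4<=B[j]=14 take 4 → i++

i=3, j=3, merged so far=[0, 0, 2, 4]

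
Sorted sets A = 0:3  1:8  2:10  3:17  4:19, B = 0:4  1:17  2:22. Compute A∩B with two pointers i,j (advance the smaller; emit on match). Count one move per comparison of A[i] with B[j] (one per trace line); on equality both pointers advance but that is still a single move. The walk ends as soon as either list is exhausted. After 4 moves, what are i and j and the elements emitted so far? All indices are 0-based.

i=0 j=0: 3<4, i++
i=1 j=0: 8>4, j++
i=1 j=1: 8<17, i++
i=2 j=1: 10<17, i++

i=3, j=1, emitted=[]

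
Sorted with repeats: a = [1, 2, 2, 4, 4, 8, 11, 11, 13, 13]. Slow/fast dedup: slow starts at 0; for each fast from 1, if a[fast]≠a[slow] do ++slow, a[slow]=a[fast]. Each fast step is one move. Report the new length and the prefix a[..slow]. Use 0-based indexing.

slow=0 fast=1: a[fast]=2≠a[slow]=1 write a[1]=2, slow++,fast++
slow=1 fast=2: a[fast]=2=a[slow] dup, fast++
slow=1 fast=3: a[fast]=4≠a[slow]=2 write a[2]=4, slow++,fast++
slow=2 fast=4: a[fast]=4=a[slow] dup, fast++
slow=2 fast=5: a[fast]=8≠a[slow]=4 write a[3]=8, slow++,fast++
slow=3 fast=6: a[fast]=11≠a[slow]=8 write a[4]=11, slow++,fast++
slow=4 fast=7: a[fast]=11=a[slow] dup, fast++
slow=4 fast=8: a[fast]=13≠a[slow]=11 write a[5]=13, slow++,fast++
slow=5 fast=9: a[fast]=13=a[slow] dup, fast++

length 6; prefix = [1, 2, 4, 8, 11, 13]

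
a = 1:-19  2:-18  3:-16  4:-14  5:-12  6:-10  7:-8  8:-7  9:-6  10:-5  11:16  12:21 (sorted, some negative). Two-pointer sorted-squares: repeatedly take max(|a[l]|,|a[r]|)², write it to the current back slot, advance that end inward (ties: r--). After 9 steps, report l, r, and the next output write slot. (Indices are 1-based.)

[1,12] |-19|<=|21| out[12]=441 → r--
[1,11] |-19|>|16| out[11]=361 → l++
[2,11] |-18|>|16| out[10]=324 → l++
[3,11] |-16|<=|16| out[9]=256 → r--
[3,10] |-16|>|-5| out[8]=256 → l++
[4,10] |-14|>|-5| out[7]=196 → l++
[5,10] |-12|>|-5| out[6]=144 → l++
[6,10] |-10|>|-5| out[5]=100 → l++
[7,10] |-8|>|-5| out[4]=64 → l++

l=8, r=10, next write slot=3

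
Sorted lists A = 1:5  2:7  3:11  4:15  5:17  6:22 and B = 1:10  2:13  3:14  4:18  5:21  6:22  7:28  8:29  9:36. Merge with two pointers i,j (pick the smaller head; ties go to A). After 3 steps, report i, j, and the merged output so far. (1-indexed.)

i=3, j=2, merged so far=[5, 7, 10]

i=1 j=1: A[i]=5<=B[j]=10 take 5, i++
i=2 j=1: A[i]=7<=B[j]=10 take 7, i++
i=3 j=1: A[i]=11>B[j]=10 take 10, j++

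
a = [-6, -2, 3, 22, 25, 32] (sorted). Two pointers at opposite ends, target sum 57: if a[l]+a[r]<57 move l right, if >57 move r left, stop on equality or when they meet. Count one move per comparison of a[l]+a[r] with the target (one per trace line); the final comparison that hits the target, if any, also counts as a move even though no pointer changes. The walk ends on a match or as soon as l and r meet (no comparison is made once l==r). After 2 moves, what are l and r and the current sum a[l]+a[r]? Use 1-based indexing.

[1,6] -6+32=26 <57 → l++
[2,6] -2+32=30 <57 → l++

l=3, r=6, sum=35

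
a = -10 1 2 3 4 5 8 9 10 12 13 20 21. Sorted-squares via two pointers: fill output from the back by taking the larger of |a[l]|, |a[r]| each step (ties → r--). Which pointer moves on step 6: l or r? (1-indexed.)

l=1 r=13: |-10|<=|21| out[13]=441, r--
l=1 r=12: |-10|<=|20| out[12]=400, r--
l=1 r=11: |-10|<=|13| out[11]=169, r--
l=1 r=10: |-10|<=|12| out[10]=144, r--
l=1 r=9: |-10|<=|10| out[9]=100, r--
l=1 r=8: |-10|>|9| out[8]=100, l++

l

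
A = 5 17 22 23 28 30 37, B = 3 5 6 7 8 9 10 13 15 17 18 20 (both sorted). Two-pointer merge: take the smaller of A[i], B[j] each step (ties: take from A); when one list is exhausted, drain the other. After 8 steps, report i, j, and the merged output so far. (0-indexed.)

i=1, j=7, merged so far=[3, 5, 5, 6, 7, 8, 9, 10]

[i=0,j=0] A[i]=5>B[j]=3 take 3 → j++
[i=0,j=1] A[i]=5<=B[j]=5 take 5 → i++
[i=1,j=1] A[i]=17>B[j]=5 take 5 → j++
[i=1,j=2] A[i]=17>B[j]=6 take 6 → j++
[i=1,j=3] A[i]=17>B[j]=7 take 7 → j++
[i=1,j=4] A[i]=17>B[j]=8 take 8 → j++
[i=1,j=5] A[i]=17>B[j]=9 take 9 → j++
[i=1,j=6] A[i]=17>B[j]=10 take 10 → j++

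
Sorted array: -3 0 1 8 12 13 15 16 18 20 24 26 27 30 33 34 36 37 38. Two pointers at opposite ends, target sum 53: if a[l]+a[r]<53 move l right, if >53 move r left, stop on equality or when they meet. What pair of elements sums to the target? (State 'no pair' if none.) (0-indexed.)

(15, 38)

l=0 r=18: -3+38=35 <53, l++
l=1 r=18: 0+38=38 <53, l++
l=2 r=18: 1+38=39 <53, l++
l=3 r=18: 8+38=46 <53, l++
l=4 r=18: 12+38=50 <53, l++
l=5 r=18: 13+38=51 <53, l++
l=6 r=18: 15+38=53, found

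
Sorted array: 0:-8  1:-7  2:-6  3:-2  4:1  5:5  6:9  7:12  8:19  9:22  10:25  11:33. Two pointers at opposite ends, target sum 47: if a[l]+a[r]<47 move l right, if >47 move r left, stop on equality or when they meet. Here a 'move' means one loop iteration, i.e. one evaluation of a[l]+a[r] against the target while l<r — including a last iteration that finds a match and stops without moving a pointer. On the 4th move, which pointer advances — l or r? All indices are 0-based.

l=0 r=11: -8+33=25 <47, l++
l=1 r=11: -7+33=26 <47, l++
l=2 r=11: -6+33=27 <47, l++
l=3 r=11: -2+33=31 <47, l++

l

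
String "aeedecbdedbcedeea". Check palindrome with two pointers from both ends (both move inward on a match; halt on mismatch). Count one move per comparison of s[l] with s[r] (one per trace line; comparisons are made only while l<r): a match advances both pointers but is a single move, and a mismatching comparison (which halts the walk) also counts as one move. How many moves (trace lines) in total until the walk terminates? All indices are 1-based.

l=1 r=17: 'a'=='a', l++,r--
l=2 r=16: 'e'=='e', l++,r--
l=3 r=15: 'e'=='e', l++,r--
l=4 r=14: 'd'=='d', l++,r--
l=5 r=13: 'e'=='e', l++,r--
l=6 r=12: 'c'=='c', l++,r--
l=7 r=11: 'b'=='b', l++,r--
l=8 r=10: 'd'=='d', l++,r--

8 moves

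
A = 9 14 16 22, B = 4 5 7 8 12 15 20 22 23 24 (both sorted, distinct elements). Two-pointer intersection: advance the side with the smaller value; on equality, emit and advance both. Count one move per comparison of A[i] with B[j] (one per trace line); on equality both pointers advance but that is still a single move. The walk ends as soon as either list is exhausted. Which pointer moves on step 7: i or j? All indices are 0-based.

i

i=0 j=0: 9>4, j++
i=0 j=1: 9>5, j++
i=0 j=2: 9>7, j++
i=0 j=3: 9>8, j++
i=0 j=4: 9<12, i++
i=1 j=4: 14>12, j++
i=1 j=5: 14<15, i++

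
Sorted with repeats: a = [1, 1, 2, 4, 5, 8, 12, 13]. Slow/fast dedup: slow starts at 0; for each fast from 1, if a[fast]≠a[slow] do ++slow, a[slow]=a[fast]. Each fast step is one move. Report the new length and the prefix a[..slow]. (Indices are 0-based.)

length 7; prefix = [1, 2, 4, 5, 8, 12, 13]

(s=0,f=1) a[fast]=1=a[slow] dup → fast++
(s=0,f=2) a[fast]=2≠a[slow]=1 write a[1]=2 → slow++,fast++
(s=1,f=3) a[fast]=4≠a[slow]=2 write a[2]=4 → slow++,fast++
(s=2,f=4) a[fast]=5≠a[slow]=4 write a[3]=5 → slow++,fast++
(s=3,f=5) a[fast]=8≠a[slow]=5 write a[4]=8 → slow++,fast++
(s=4,f=6) a[fast]=12≠a[slow]=8 write a[5]=12 → slow++,fast++
(s=5,f=7) a[fast]=13≠a[slow]=12 write a[6]=13 → slow++,fast++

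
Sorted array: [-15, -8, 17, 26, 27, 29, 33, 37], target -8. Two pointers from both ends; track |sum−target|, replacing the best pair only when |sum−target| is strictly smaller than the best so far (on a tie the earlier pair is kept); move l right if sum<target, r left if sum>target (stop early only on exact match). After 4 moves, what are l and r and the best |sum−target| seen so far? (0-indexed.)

[0,7] -15+37=22 d=30 * → r--
[0,6] -15+33=18 d=26 * → r--
[0,5] -15+29=14 d=22 * → r--
[0,4] -15+27=12 d=20 * → r--

l=0, r=3, best |Δ|=20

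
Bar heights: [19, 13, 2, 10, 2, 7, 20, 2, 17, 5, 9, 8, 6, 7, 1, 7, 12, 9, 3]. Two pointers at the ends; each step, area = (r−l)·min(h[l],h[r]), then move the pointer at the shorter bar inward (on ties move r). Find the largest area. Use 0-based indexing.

[0,18] min(19,3)*18=54 best=54 * → r--
[0,17] min(19,9)*17=153 best=153 * → r--
[0,16] min(19,12)*16=192 best=192 * → r--
[0,15] min(19,7)*15=105 best=192 → r--
[0,14] min(19,1)*14=14 best=192 → r--
[0,13] min(19,7)*13=91 best=192 → r--
[0,12] min(19,6)*12=72 best=192 → r--
[0,11] min(19,8)*11=88 best=192 → r--
[0,10] min(19,9)*10=90 best=192 → r--
[0,9] min(19,5)*9=45 best=192 → r--
[0,8] min(19,17)*8=136 best=192 → r--
[0,7] min(19,2)*7=14 best=192 → r--
[0,6] min(19,20)*6=114 best=192 → l++
[1,6] min(13,20)*5=65 best=192 → l++
[2,6] min(2,20)*4=8 best=192 → l++
[3,6] min(10,20)*3=30 best=192 → l++
[4,6] min(2,20)*2=4 best=192 → l++
[5,6] min(7,20)*1=7 best=192 → l++

max area = 192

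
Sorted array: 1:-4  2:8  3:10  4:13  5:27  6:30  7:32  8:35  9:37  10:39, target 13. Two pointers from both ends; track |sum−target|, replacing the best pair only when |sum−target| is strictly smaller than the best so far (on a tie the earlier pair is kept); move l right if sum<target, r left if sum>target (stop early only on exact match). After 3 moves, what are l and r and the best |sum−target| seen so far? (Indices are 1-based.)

l=1, r=7, best |Δ|=18

[1,10] -4+39=35 d=22 * → r--
[1,9] -4+37=33 d=20 * → r--
[1,8] -4+35=31 d=18 * → r--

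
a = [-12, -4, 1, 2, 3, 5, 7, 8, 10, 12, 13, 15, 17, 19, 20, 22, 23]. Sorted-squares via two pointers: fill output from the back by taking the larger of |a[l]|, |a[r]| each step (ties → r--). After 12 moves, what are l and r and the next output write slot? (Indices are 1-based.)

l=1 r=17: |-12|<=|23| out[17]=529, r--
l=1 r=16: |-12|<=|22| out[16]=484, r--
l=1 r=15: |-12|<=|20| out[15]=400, r--
l=1 r=14: |-12|<=|19| out[14]=361, r--
l=1 r=13: |-12|<=|17| out[13]=289, r--
l=1 r=12: |-12|<=|15| out[12]=225, r--
l=1 r=11: |-12|<=|13| out[11]=169, r--
l=1 r=10: |-12|<=|12| out[10]=144, r--
l=1 r=9: |-12|>|10| out[9]=144, l++
l=2 r=9: |-4|<=|10| out[8]=100, r--
l=2 r=8: |-4|<=|8| out[7]=64, r--
l=2 r=7: |-4|<=|7| out[6]=49, r--

l=2, r=6, next write slot=5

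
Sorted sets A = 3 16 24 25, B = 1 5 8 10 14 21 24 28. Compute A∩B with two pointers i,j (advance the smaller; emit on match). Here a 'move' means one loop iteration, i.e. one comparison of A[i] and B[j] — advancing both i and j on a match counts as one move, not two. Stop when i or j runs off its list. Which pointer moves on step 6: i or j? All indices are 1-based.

[i=1,j=1] 3>1 → j++
[i=1,j=2] 3<5 → i++
[i=2,j=2] 16>5 → j++
[i=2,j=3] 16>8 → j++
[i=2,j=4] 16>10 → j++
[i=2,j=5] 16>14 → j++

j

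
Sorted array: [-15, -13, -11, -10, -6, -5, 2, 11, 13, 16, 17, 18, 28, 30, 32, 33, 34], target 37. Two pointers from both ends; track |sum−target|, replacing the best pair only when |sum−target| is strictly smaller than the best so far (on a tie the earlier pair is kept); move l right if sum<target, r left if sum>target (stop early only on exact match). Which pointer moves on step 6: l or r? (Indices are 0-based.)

l

[0,16] -15+34=19 d=18 * → l++
[1,16] -13+34=21 d=16 * → l++
[2,16] -11+34=23 d=14 * → l++
[3,16] -10+34=24 d=13 * → l++
[4,16] -6+34=28 d=9 * → l++
[5,16] -5+34=29 d=8 * → l++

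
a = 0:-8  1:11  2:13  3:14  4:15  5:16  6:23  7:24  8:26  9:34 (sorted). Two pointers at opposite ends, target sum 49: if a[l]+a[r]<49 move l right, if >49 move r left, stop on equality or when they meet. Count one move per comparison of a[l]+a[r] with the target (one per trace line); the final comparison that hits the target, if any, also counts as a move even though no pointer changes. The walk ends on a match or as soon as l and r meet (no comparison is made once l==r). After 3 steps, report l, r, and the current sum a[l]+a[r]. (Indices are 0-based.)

[0,9] -8+34=26 <49 → l++
[1,9] 11+34=45 <49 → l++
[2,9] 13+34=47 <49 → l++

l=3, r=9, sum=48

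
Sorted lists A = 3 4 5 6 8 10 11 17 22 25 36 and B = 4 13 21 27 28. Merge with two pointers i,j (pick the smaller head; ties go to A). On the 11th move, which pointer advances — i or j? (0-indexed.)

[i=0,j=0] A[i]=3<=B[j]=4 take 3 → i++
[i=1,j=0] A[i]=4<=B[j]=4 take 4 → i++
[i=2,j=0] A[i]=5>B[j]=4 take 4 → j++
[i=2,j=1] A[i]=5<=B[j]=13 take 5 → i++
[i=3,j=1] A[i]=6<=B[j]=13 take 6 → i++
[i=4,j=1] A[i]=8<=B[j]=13 take 8 → i++
[i=5,j=1] A[i]=10<=B[j]=13 take 10 → i++
[i=6,j=1] A[i]=11<=B[j]=13 take 11 → i++
[i=7,j=1] A[i]=17>B[j]=13 take 13 → j++
[i=7,j=2] A[i]=17<=B[j]=21 take 17 → i++
[i=8,j=2] A[i]=22>B[j]=21 take 21 → j++

j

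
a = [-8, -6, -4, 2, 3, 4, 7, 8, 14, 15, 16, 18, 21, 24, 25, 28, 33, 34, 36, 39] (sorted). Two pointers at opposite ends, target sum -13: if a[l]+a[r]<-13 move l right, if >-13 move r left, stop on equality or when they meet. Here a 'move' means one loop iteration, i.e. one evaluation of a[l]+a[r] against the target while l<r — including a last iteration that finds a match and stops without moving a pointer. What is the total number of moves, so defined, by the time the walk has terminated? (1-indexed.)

19 moves

l=1 r=20: -8+39=31 >-13, r--
l=1 r=19: -8+36=28 >-13, r--
l=1 r=18: -8+34=26 >-13, r--
l=1 r=17: -8+33=25 >-13, r--
l=1 r=16: -8+28=20 >-13, r--
l=1 r=15: -8+25=17 >-13, r--
l=1 r=14: -8+24=16 >-13, r--
l=1 r=13: -8+21=13 >-13, r--
l=1 r=12: -8+18=10 >-13, r--
l=1 r=11: -8+16=8 >-13, r--
l=1 r=10: -8+15=7 >-13, r--
l=1 r=9: -8+14=6 >-13, r--
l=1 r=8: -8+8=0 >-13, r--
l=1 r=7: -8+7=-1 >-13, r--
l=1 r=6: -8+4=-4 >-13, r--
l=1 r=5: -8+3=-5 >-13, r--
l=1 r=4: -8+2=-6 >-13, r--
l=1 r=3: -8+-4=-12 >-13, r--
l=1 r=2: -8+-6=-14 <-13, l++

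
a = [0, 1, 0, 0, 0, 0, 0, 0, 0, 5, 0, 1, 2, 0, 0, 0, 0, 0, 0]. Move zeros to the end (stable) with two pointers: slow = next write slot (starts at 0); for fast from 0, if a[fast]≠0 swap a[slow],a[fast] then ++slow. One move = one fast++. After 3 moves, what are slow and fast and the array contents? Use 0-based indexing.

slow=0 fast=0: a[fast]=0, fast++
slow=0 fast=1: a[fast]=1≠0 swap→a[0]=1, slow++,fast++
slow=1 fast=2: a[fast]=0, fast++

slow=1, fast=3, a=[1, 0, 0, 0, 0, 0, 0, 0, 0, 5, 0, 1, 2, 0, 0, 0, 0, 0, 0]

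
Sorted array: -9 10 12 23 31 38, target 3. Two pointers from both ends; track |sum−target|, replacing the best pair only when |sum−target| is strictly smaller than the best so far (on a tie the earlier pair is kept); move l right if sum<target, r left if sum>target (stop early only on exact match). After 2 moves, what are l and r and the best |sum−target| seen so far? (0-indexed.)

l=0, r=3, best |Δ|=19

[0,5] -9+38=29 d=26 * → r--
[0,4] -9+31=22 d=19 * → r--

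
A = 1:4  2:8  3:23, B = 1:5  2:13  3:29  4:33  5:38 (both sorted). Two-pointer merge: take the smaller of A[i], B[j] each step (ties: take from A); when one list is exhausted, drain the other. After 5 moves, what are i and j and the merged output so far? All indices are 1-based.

i=4, j=3, merged so far=[4, 5, 8, 13, 23]

[i=1,j=1] A[i]=4<=B[j]=5 take 4 → i++
[i=2,j=1] A[i]=8>B[j]=5 take 5 → j++
[i=2,j=2] A[i]=8<=B[j]=13 take 8 → i++
[i=3,j=2] A[i]=23>B[j]=13 take 13 → j++
[i=3,j=3] A[i]=23<=B[j]=29 take 23 → i++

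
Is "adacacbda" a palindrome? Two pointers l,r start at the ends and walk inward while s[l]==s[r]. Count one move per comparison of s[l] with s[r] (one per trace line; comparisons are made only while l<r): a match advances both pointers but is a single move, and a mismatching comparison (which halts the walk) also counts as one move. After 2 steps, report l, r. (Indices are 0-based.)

[0,8] 'a'=='a' → l++,r--
[1,7] 'd'=='d' → l++,r--

l=2, r=6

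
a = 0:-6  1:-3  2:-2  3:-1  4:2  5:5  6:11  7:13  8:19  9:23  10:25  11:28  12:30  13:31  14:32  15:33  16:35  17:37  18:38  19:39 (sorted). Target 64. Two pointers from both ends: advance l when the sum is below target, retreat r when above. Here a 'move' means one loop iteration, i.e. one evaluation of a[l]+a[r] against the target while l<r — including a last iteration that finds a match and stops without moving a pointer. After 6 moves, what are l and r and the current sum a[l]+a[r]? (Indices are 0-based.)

l=6, r=19, sum=50

l=0 r=19: -6+39=33 <64, l++
l=1 r=19: -3+39=36 <64, l++
l=2 r=19: -2+39=37 <64, l++
l=3 r=19: -1+39=38 <64, l++
l=4 r=19: 2+39=41 <64, l++
l=5 r=19: 5+39=44 <64, l++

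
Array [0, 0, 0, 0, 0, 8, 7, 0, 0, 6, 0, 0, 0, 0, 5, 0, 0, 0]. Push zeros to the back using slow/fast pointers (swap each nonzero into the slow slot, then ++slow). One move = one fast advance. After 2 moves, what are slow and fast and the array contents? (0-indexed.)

slow=0 fast=0: a[fast]=0, fast++
slow=0 fast=1: a[fast]=0, fast++

slow=0, fast=2, a=[0, 0, 0, 0, 0, 8, 7, 0, 0, 6, 0, 0, 0, 0, 5, 0, 0, 0]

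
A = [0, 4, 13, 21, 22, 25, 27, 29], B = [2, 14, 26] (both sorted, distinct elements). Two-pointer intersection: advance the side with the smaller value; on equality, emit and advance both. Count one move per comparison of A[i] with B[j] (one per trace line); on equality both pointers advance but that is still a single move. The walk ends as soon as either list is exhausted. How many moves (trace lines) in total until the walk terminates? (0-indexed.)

i=0 j=0: 0<2, i++
i=1 j=0: 4>2, j++
i=1 j=1: 4<14, i++
i=2 j=1: 13<14, i++
i=3 j=1: 21>14, j++
i=3 j=2: 21<26, i++
i=4 j=2: 22<26, i++
i=5 j=2: 25<26, i++
i=6 j=2: 27>26, j++

9 moves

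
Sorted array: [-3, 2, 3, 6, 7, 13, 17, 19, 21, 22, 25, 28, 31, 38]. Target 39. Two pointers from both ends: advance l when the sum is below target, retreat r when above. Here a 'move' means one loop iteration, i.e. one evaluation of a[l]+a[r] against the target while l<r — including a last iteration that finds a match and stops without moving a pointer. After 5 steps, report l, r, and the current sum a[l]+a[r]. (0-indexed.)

l=0 r=13: -3+38=35 <39, l++
l=1 r=13: 2+38=40 >39, r--
l=1 r=12: 2+31=33 <39, l++
l=2 r=12: 3+31=34 <39, l++
l=3 r=12: 6+31=37 <39, l++

l=4, r=12, sum=38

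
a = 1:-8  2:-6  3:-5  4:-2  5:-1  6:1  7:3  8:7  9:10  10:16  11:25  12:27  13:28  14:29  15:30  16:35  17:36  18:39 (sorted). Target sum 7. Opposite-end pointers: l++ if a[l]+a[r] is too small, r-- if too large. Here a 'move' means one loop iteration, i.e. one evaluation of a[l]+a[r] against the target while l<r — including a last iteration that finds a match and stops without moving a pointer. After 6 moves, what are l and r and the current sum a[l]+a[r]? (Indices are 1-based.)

l=1 r=18: -8+39=31 >7, r--
l=1 r=17: -8+36=28 >7, r--
l=1 r=16: -8+35=27 >7, r--
l=1 r=15: -8+30=22 >7, r--
l=1 r=14: -8+29=21 >7, r--
l=1 r=13: -8+28=20 >7, r--

l=1, r=12, sum=19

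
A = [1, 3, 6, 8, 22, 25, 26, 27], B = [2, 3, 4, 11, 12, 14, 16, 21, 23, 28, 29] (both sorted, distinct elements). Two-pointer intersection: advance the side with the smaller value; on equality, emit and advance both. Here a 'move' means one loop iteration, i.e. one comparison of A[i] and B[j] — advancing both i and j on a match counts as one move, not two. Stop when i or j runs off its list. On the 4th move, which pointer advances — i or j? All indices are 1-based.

[i=1,j=1] 1<2 → i++
[i=2,j=1] 3>2 → j++
[i=2,j=2] 3==3 emit → i++,j++
[i=3,j=3] 6>4 → j++

j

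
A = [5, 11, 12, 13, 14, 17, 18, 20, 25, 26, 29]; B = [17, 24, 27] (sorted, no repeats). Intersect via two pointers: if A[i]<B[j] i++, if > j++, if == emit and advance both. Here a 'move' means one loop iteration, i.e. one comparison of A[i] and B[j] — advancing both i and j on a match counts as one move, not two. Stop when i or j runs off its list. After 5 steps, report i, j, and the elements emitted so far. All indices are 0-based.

i=0 j=0: 5<17, i++
i=1 j=0: 11<17, i++
i=2 j=0: 12<17, i++
i=3 j=0: 13<17, i++
i=4 j=0: 14<17, i++

i=5, j=0, emitted=[]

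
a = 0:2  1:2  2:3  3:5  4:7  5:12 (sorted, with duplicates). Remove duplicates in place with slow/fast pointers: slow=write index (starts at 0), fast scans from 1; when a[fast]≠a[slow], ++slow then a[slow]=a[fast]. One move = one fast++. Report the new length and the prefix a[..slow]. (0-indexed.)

length 5; prefix = [2, 3, 5, 7, 12]

(s=0,f=1) a[fast]=2=a[slow] dup → fast++
(s=0,f=2) a[fast]=3≠a[slow]=2 write a[1]=3 → slow++,fast++
(s=1,f=3) a[fast]=5≠a[slow]=3 write a[2]=5 → slow++,fast++
(s=2,f=4) a[fast]=7≠a[slow]=5 write a[3]=7 → slow++,fast++
(s=3,f=5) a[fast]=12≠a[slow]=7 write a[4]=12 → slow++,fast++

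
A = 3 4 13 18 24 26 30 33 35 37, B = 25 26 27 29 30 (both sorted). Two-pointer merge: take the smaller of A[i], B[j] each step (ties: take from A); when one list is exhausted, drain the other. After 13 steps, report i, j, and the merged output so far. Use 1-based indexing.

i=1 j=1: A[i]=3<=B[j]=25 take 3, i++
i=2 j=1: A[i]=4<=B[j]=25 take 4, i++
i=3 j=1: A[i]=13<=B[j]=25 take 13, i++
i=4 j=1: A[i]=18<=B[j]=25 take 18, i++
i=5 j=1: A[i]=24<=B[j]=25 take 24, i++
i=6 j=1: A[i]=26>B[j]=25 take 25, j++
i=6 j=2: A[i]=26<=B[j]=26 take 26, i++
i=7 j=2: A[i]=30>B[j]=26 take 26, j++
i=7 j=3: A[i]=30>B[j]=27 take 27, j++
i=7 j=4: A[i]=30>B[j]=29 take 29, j++
i=7 j=5: A[i]=30<=B[j]=30 take 30, i++
i=8 j=5: A[i]=33>B[j]=30 take 30, j++
i=8 j=6: B done, take A[i]=33, i++

i=9, j=6, merged so far=[3, 4, 13, 18, 24, 25, 26, 26, 27, 29, 30, 30, 33]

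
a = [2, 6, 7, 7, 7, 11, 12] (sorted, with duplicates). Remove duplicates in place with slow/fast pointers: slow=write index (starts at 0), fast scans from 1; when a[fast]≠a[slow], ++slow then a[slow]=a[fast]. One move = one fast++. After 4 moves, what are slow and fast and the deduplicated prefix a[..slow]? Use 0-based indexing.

slow=2, fast=5, prefix=[2, 6, 7]

(s=0,f=1) a[fast]=6≠a[slow]=2 write a[1]=6 → slow++,fast++
(s=1,f=2) a[fast]=7≠a[slow]=6 write a[2]=7 → slow++,fast++
(s=2,f=3) a[fast]=7=a[slow] dup → fast++
(s=2,f=4) a[fast]=7=a[slow] dup → fast++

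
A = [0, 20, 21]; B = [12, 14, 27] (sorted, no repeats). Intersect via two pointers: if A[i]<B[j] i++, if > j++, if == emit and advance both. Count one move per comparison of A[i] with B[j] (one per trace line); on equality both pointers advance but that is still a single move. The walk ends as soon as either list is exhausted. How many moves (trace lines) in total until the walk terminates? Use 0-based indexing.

i=0 j=0: 0<12, i++
i=1 j=0: 20>12, j++
i=1 j=1: 20>14, j++
i=1 j=2: 20<27, i++
i=2 j=2: 21<27, i++

5 moves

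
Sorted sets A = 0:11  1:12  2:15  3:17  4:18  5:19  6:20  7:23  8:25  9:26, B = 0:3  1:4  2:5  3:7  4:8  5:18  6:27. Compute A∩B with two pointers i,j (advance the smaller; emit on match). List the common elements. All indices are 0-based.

intersection = [18]

[i=0,j=0] 11>3 → j++
[i=0,j=1] 11>4 → j++
[i=0,j=2] 11>5 → j++
[i=0,j=3] 11>7 → j++
[i=0,j=4] 11>8 → j++
[i=0,j=5] 11<18 → i++
[i=1,j=5] 12<18 → i++
[i=2,j=5] 15<18 → i++
[i=3,j=5] 17<18 → i++
[i=4,j=5] 18==18 emit → i++,j++
[i=5,j=6] 19<27 → i++
[i=6,j=6] 20<27 → i++
[i=7,j=6] 23<27 → i++
[i=8,j=6] 25<27 → i++
[i=9,j=6] 26<27 → i++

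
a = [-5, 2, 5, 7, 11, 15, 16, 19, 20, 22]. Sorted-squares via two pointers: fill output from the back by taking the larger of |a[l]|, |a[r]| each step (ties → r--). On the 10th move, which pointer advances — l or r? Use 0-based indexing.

r

l=0 r=9: |-5|<=|22| out[9]=484, r--
l=0 r=8: |-5|<=|20| out[8]=400, r--
l=0 r=7: |-5|<=|19| out[7]=361, r--
l=0 r=6: |-5|<=|16| out[6]=256, r--
l=0 r=5: |-5|<=|15| out[5]=225, r--
l=0 r=4: |-5|<=|11| out[4]=121, r--
l=0 r=3: |-5|<=|7| out[3]=49, r--
l=0 r=2: |-5|<=|5| out[2]=25, r--
l=0 r=1: |-5|>|2| out[1]=25, l++
l=1 r=1: |2|<=|2| out[0]=4, r--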